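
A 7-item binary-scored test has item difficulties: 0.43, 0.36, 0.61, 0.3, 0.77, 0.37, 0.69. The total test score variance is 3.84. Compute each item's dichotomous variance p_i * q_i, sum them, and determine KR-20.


For each item, compute p_i * q_i:
  Item 1: 0.43 * 0.57 = 0.2451
  Item 2: 0.36 * 0.64 = 0.2304
  Item 3: 0.61 * 0.39 = 0.2379
  Item 4: 0.3 * 0.7 = 0.21
  Item 5: 0.77 * 0.23 = 0.1771
  Item 6: 0.37 * 0.63 = 0.2331
  Item 7: 0.69 * 0.31 = 0.2139
Sum(p_i * q_i) = 0.2451 + 0.2304 + 0.2379 + 0.21 + 0.1771 + 0.2331 + 0.2139 = 1.5475
KR-20 = (k/(k-1)) * (1 - Sum(p_i*q_i) / Var_total)
= (7/6) * (1 - 1.5475/3.84)
= 1.1667 * 0.597
KR-20 = 0.6965

0.6965


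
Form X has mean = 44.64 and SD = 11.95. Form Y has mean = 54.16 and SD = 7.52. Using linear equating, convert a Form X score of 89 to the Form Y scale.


slope = SD_Y / SD_X = 7.52 / 11.95 ~ 0.6293
intercept = mean_Y - slope * mean_X = 54.16 - (7.52 / 11.95) * 44.64 ~ 26.0686
Y = slope * X + intercept. To avoid rounding drift from the rounded slope/intercept, evaluate the equivalent form Y = mean_Y + SD_Y * (X - mean_X) / SD_X at full precision:
Y = 54.16 + 7.52 * (89 - 44.64) / 11.95
Y = 54.16 + 7.52 * 44.36 / 11.95
Y = 54.16 + 333.5872 / 11.95
Y = 54.16 + 27.9152
Y = 82.0752

82.0752


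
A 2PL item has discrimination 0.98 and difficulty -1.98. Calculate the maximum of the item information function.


For 2PL, max info at theta = b = -1.98
I_max = a^2 / 4 = 0.98^2 / 4
= 0.9604 / 4
I_max = 0.2401

0.2401


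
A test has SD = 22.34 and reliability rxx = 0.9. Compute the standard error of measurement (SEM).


SEM = SD * sqrt(1 - rxx)
SEM = 22.34 * sqrt(1 - 0.9)
SEM = 22.34 * sqrt(0.1) = 22.34 * 0.316228
SEM = 7.0645

7.0645


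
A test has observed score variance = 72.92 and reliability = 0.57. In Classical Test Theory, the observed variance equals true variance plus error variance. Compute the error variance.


var_true = rxx * var_obs = 0.57 * 72.92 = 41.5644
var_error = var_obs - var_true
var_error = 72.92 - 41.5644
var_error = 31.3556

31.3556


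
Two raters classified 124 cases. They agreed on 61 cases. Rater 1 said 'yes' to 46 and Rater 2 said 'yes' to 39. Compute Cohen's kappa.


P_o = 61/124 = 0.491935
P_e = (46*39 + 78*85) / 15376 = 0.547867
kappa = (P_o - P_e) / (1 - P_e)
kappa = (0.491935 - 0.547867) / (1 - 0.547867)
kappa = -0.1237

-0.1237


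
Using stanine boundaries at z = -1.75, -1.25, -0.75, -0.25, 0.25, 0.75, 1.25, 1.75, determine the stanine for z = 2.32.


Stanine boundaries: [-1.75, -1.25, -0.75, -0.25, 0.25, 0.75, 1.25, 1.75]
z = 2.32
Check each boundary:
  z >= -1.75 -> could be stanine 2
  z >= -1.25 -> could be stanine 3
  z >= -0.75 -> could be stanine 4
  z >= -0.25 -> could be stanine 5
  z >= 0.25 -> could be stanine 6
  z >= 0.75 -> could be stanine 7
  z >= 1.25 -> could be stanine 8
  z >= 1.75 -> could be stanine 9
Highest qualifying boundary gives stanine = 9

9


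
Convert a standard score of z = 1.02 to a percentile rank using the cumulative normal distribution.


CDF(z) = 0.5 * (1 + erf(z/sqrt(2)))
erf(0.7212) = 0.6923
CDF = 0.8461
Percentile rank = 0.8461 * 100 = 84.61

84.61


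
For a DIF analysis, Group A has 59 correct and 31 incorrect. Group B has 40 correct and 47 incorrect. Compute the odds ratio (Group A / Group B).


Odds_A = 59/31 = 1.9032
Odds_B = 40/47 = 0.8511
OR = Odds_A / Odds_B = 1.9032 / 0.8511
Exactly, OR = (59 * 47) / (31 * 40) = 2773 / 1240
OR = 2.2363

2.2363


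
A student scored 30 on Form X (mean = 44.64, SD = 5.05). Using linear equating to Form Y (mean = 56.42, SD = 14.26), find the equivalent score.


slope = SD_Y / SD_X = 14.26 / 5.05 ~ 2.8238
intercept = mean_Y - slope * mean_X = 56.42 - (14.26 / 5.05) * 44.64 ~ -69.6328
Y = slope * X + intercept. To avoid rounding drift from the rounded slope/intercept, evaluate the equivalent form Y = mean_Y + SD_Y * (X - mean_X) / SD_X at full precision:
Y = 56.42 + 14.26 * (30 - 44.64) / 5.05
Y = 56.42 - 14.26 * 14.64 / 5.05
Y = 56.42 - 208.7664 / 5.05
Y = 56.42 - 41.3399
Y = 15.0801

15.0801


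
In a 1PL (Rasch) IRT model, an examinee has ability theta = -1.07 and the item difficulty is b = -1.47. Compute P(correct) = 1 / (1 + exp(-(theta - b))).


theta - b = -1.07 - -1.47 = 0.4
exp(-(theta - b)) = exp(-0.4) = 0.6703
P = 1 / (1 + 0.6703)
P = 0.5987

0.5987


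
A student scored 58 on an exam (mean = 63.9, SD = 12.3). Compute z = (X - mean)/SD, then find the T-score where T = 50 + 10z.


z = (X - mean) / SD = (58 - 63.9) / 12.3
z = -5.9 / 12.3
z = -0.4797
T-score = T = 50 + 10z
Carry z at full precision (z = -5.9 / 12.3) into the conversion:
T-score = 50 + 10 * (-5.9 / 12.3) = 50 + -59 / 12.3
T-score = 50 + -4.7967
T-score = 45.2033

45.2033


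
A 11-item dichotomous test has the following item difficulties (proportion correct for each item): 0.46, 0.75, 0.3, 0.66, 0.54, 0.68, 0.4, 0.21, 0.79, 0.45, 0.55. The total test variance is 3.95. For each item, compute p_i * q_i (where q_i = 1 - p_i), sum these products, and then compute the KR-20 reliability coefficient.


For each item, compute p_i * q_i:
  Item 1: 0.46 * 0.54 = 0.2484
  Item 2: 0.75 * 0.25 = 0.1875
  Item 3: 0.3 * 0.7 = 0.21
  Item 4: 0.66 * 0.34 = 0.2244
  Item 5: 0.54 * 0.46 = 0.2484
  Item 6: 0.68 * 0.32 = 0.2176
  Item 7: 0.4 * 0.6 = 0.24
  Item 8: 0.21 * 0.79 = 0.1659
  Item 9: 0.79 * 0.21 = 0.1659
  Item 10: 0.45 * 0.55 = 0.2475
  Item 11: 0.55 * 0.45 = 0.2475
Sum(p_i * q_i) = 0.2484 + 0.1875 + 0.21 + 0.2244 + 0.2484 + 0.2176 + 0.24 + 0.1659 + 0.1659 + 0.2475 + 0.2475 = 2.4031
KR-20 = (k/(k-1)) * (1 - Sum(p_i*q_i) / Var_total)
= (11/10) * (1 - 2.4031/3.95)
= 1.1 * 0.3916
KR-20 = 0.4308

0.4308


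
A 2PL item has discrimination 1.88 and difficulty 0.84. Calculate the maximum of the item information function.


For 2PL, max info at theta = b = 0.84
I_max = a^2 / 4 = 1.88^2 / 4
= 3.5344 / 4
I_max = 0.8836

0.8836


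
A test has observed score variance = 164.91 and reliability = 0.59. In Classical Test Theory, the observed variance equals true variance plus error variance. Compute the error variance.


var_true = rxx * var_obs = 0.59 * 164.91 = 97.2969
var_error = var_obs - var_true
var_error = 164.91 - 97.2969
var_error = 67.6131

67.6131


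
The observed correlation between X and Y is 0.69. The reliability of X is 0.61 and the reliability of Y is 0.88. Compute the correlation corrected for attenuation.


r_corrected = rxy / sqrt(rxx * ryy)
= 0.69 / sqrt(0.61 * 0.88)
= 0.69 / sqrt(0.5368)
= 0.69 / 0.732666
r_corrected = 0.9418

0.9418


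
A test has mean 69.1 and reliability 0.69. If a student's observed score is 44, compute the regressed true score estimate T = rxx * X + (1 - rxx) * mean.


T_est = rxx * X + (1 - rxx) * mean
T_est = 0.69 * 44 + 0.31 * 69.1
T_est = 30.36 + 21.421
T_est = 51.781

51.781


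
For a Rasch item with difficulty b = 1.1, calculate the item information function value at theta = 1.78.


P = 1/(1+exp(-(1.78-1.1))) = 0.6637
I = P*(1-P) = 0.6637 * 0.3363
I = 0.2232

0.2232


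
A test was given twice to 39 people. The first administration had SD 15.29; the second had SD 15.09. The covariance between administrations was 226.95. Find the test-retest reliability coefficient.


r = cov(X,Y) / (SD_X * SD_Y)
r = 226.95 / (15.29 * 15.09)
r = 226.95 / 230.7261
r = 0.9836

0.9836


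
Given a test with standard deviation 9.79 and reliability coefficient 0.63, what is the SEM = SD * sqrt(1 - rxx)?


SEM = SD * sqrt(1 - rxx)
SEM = 9.79 * sqrt(1 - 0.63)
SEM = 9.79 * sqrt(0.37) = 9.79 * 0.608276
SEM = 5.955

5.955


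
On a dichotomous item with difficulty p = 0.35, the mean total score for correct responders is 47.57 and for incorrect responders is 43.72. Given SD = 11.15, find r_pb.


q = 1 - p = 0.65
rpb = ((M1 - M0) / SD) * sqrt(p * q)
rpb = ((47.57 - 43.72) / 11.15) * sqrt(0.35 * 0.65)
rpb = 0.1647

0.1647


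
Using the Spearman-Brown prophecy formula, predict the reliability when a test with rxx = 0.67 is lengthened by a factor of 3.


r_new = (n * rxx) / (1 + (n-1) * rxx)
r_new = (3 * 0.67) / (1 + 2 * 0.67)
r_new = 2.01 / 2.34
r_new = 0.859

0.859


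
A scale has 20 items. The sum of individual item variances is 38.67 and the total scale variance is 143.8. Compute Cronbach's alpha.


alpha = (k/(k-1)) * (1 - sum(si^2)/s_total^2)
= (20/19) * (1 - 38.67/143.8)
alpha = 0.7696

0.7696


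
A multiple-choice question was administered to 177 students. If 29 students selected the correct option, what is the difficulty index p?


Item difficulty p = number correct / total examinees
p = 29 / 177
p = 0.1638

0.1638


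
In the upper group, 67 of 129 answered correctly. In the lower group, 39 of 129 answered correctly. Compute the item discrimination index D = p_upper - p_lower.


p_upper = 67/129 = 0.5194
p_lower = 39/129 = 0.3023
D = 0.5194 - 0.3023 = 0.2171

0.2171


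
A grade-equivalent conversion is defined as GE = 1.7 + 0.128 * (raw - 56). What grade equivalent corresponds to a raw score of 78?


raw - median = 78 - 56 = 22
slope * diff = 0.128 * 22 = 2.816
GE = 1.7 + 2.816
GE = 4.516

4.516


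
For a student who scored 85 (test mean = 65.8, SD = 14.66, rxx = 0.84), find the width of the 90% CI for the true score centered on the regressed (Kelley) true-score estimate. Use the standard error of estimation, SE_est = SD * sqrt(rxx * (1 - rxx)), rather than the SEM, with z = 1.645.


True score estimate = 0.84*85 + 0.16*65.8 = 81.928
SE_est = SD * sqrt(rxx * (1 - rxx)) = 14.66 * sqrt(0.84 * 0.16) = 14.66 * sqrt(0.1344) = 5.374445
CI = T_est +/- z * SE_est, so width = 2 * z * SE_est = 2 * 1.645 * 5.374445
Width = 17.6819

17.6819


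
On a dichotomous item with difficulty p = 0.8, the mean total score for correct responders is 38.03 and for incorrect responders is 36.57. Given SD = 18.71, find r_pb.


q = 1 - p = 0.2
rpb = ((M1 - M0) / SD) * sqrt(p * q)
rpb = ((38.03 - 36.57) / 18.71) * sqrt(0.8 * 0.2)
rpb = 0.0312

0.0312


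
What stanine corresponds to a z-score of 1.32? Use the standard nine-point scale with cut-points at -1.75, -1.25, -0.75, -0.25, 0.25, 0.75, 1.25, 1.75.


Stanine boundaries: [-1.75, -1.25, -0.75, -0.25, 0.25, 0.75, 1.25, 1.75]
z = 1.32
Check each boundary:
  z >= -1.75 -> could be stanine 2
  z >= -1.25 -> could be stanine 3
  z >= -0.75 -> could be stanine 4
  z >= -0.25 -> could be stanine 5
  z >= 0.25 -> could be stanine 6
  z >= 0.75 -> could be stanine 7
  z >= 1.25 -> could be stanine 8
  z < 1.75
Highest qualifying boundary gives stanine = 8

8


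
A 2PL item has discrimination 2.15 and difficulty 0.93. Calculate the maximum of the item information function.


For 2PL, max info at theta = b = 0.93
I_max = a^2 / 4 = 2.15^2 / 4
= 4.6225 / 4
I_max = 1.1556

1.1556


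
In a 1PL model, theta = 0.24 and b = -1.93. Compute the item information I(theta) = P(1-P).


P = 1/(1+exp(-(0.24--1.93))) = 0.8975
I = P*(1-P) = 0.8975 * 0.1025
I = 0.092

0.092


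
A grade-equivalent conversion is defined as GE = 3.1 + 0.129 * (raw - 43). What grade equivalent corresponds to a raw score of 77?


raw - median = 77 - 43 = 34
slope * diff = 0.129 * 34 = 4.386
GE = 3.1 + 4.386
GE = 7.486

7.486


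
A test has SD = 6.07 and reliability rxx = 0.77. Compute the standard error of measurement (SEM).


SEM = SD * sqrt(1 - rxx)
SEM = 6.07 * sqrt(1 - 0.77)
SEM = 6.07 * sqrt(0.23) = 6.07 * 0.479583
SEM = 2.9111

2.9111


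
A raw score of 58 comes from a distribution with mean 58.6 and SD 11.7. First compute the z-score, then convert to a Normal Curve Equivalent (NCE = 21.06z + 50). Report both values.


z = (X - mean) / SD = (58 - 58.6) / 11.7
z = -0.6 / 11.7
z = -0.0513
NCE = NCE = 21.06z + 50
Carry z at full precision (z = -0.6 / 11.7) into the conversion:
NCE = 21.06 * (-0.6 / 11.7) + 50 = -12.636 / 11.7 + 50
NCE = -1.08 + 50
NCE = 48.92

48.92


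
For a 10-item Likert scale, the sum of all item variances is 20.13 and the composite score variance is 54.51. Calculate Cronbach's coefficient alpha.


alpha = (k/(k-1)) * (1 - sum(si^2)/s_total^2)
= (10/9) * (1 - 20.13/54.51)
alpha = 0.7008

0.7008


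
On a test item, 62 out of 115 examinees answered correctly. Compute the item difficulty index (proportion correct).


Item difficulty p = number correct / total examinees
p = 62 / 115
p = 0.5391

0.5391


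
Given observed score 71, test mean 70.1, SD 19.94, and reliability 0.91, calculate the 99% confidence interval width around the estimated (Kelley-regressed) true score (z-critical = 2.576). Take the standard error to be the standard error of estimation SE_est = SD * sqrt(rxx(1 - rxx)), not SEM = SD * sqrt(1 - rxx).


True score estimate = 0.91*71 + 0.09*70.1 = 70.919
SE_est = SD * sqrt(rxx * (1 - rxx)) = 19.94 * sqrt(0.91 * 0.09) = 19.94 * sqrt(0.0819) = 5.706464
CI = T_est +/- z * SE_est, so width = 2 * z * SE_est = 2 * 2.576 * 5.706464
Width = 29.3997

29.3997


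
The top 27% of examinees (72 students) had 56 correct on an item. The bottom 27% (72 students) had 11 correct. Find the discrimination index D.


p_upper = 56/72 = 0.7778
p_lower = 11/72 = 0.1528
D = 0.7778 - 0.1528 = 0.625

0.625


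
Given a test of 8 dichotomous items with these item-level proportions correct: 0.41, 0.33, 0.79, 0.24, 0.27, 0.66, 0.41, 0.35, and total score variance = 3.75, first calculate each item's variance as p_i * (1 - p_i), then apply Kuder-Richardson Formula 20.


For each item, compute p_i * q_i:
  Item 1: 0.41 * 0.59 = 0.2419
  Item 2: 0.33 * 0.67 = 0.2211
  Item 3: 0.79 * 0.21 = 0.1659
  Item 4: 0.24 * 0.76 = 0.1824
  Item 5: 0.27 * 0.73 = 0.1971
  Item 6: 0.66 * 0.34 = 0.2244
  Item 7: 0.41 * 0.59 = 0.2419
  Item 8: 0.35 * 0.65 = 0.2275
Sum(p_i * q_i) = 0.2419 + 0.2211 + 0.1659 + 0.1824 + 0.1971 + 0.2244 + 0.2419 + 0.2275 = 1.7022
KR-20 = (k/(k-1)) * (1 - Sum(p_i*q_i) / Var_total)
= (8/7) * (1 - 1.7022/3.75)
= 1.1429 * 0.5461
KR-20 = 0.6241

0.6241


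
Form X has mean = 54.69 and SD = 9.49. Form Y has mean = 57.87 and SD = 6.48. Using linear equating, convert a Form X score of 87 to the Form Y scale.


slope = SD_Y / SD_X = 6.48 / 9.49 ~ 0.6828
intercept = mean_Y - slope * mean_X = 57.87 - (6.48 / 9.49) * 54.69 ~ 20.5264
Y = slope * X + intercept. To avoid rounding drift from the rounded slope/intercept, evaluate the equivalent form Y = mean_Y + SD_Y * (X - mean_X) / SD_X at full precision:
Y = 57.87 + 6.48 * (87 - 54.69) / 9.49
Y = 57.87 + 6.48 * 32.31 / 9.49
Y = 57.87 + 209.3688 / 9.49
Y = 57.87 + 22.062
Y = 79.932

79.932


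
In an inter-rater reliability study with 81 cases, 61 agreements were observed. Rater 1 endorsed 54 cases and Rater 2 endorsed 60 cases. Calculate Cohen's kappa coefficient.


P_o = 61/81 = 0.753086
P_e = (54*60 + 27*21) / 6561 = 0.580247
kappa = (P_o - P_e) / (1 - P_e)
kappa = (0.753086 - 0.580247) / (1 - 0.580247)
kappa = 0.4118

0.4118


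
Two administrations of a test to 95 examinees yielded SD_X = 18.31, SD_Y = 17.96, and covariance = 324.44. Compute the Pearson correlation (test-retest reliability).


r = cov(X,Y) / (SD_X * SD_Y)
r = 324.44 / (18.31 * 17.96)
r = 324.44 / 328.8476
r = 0.9866

0.9866


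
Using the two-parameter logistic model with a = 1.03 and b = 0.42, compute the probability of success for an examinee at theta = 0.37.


a*(theta - b) = 1.03 * (0.37 - 0.42) = -0.0515
exp(--0.0515) = 1.0528
P = 1 / (1 + 1.0528)
P = 0.4871

0.4871


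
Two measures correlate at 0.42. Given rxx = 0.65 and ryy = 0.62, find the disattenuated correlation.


r_corrected = rxy / sqrt(rxx * ryy)
= 0.42 / sqrt(0.65 * 0.62)
= 0.42 / sqrt(0.403)
= 0.42 / 0.634823
r_corrected = 0.6616

0.6616


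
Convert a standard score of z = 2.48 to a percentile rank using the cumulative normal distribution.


CDF(z) = 0.5 * (1 + erf(z/sqrt(2)))
erf(1.7536) = 0.9869
CDF = 0.9934
Percentile rank = 0.9934 * 100 = 99.34

99.34


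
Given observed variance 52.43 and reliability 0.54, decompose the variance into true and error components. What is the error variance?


var_true = rxx * var_obs = 0.54 * 52.43 = 28.3122
var_error = var_obs - var_true
var_error = 52.43 - 28.3122
var_error = 24.1178

24.1178


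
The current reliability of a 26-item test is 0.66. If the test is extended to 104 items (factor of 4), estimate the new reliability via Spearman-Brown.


r_new = (n * rxx) / (1 + (n-1) * rxx)
r_new = (4 * 0.66) / (1 + 3 * 0.66)
r_new = 2.64 / 2.98
r_new = 0.8859

0.8859


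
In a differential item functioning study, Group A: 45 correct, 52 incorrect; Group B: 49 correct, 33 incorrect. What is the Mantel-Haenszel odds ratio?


Odds_A = 45/52 = 0.8654
Odds_B = 49/33 = 1.4848
OR = Odds_A / Odds_B = 0.8654 / 1.4848
Exactly, OR = (45 * 33) / (52 * 49) = 1485 / 2548
OR = 0.5828

0.5828


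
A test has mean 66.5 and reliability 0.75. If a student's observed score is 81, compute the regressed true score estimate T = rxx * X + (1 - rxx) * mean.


T_est = rxx * X + (1 - rxx) * mean
T_est = 0.75 * 81 + 0.25 * 66.5
T_est = 60.75 + 16.625
T_est = 77.375

77.375


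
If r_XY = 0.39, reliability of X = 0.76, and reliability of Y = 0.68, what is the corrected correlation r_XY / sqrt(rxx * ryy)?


r_corrected = rxy / sqrt(rxx * ryy)
= 0.39 / sqrt(0.76 * 0.68)
= 0.39 / sqrt(0.5168)
= 0.39 / 0.718888
r_corrected = 0.5425

0.5425


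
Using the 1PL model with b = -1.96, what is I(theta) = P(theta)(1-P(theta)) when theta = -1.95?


P = 1/(1+exp(-(-1.95--1.96))) = 0.5025
I = P*(1-P) = 0.5025 * 0.4975
I = 0.25

0.25


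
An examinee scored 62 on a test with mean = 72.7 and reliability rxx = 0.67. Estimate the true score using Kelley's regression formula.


T_est = rxx * X + (1 - rxx) * mean
T_est = 0.67 * 62 + 0.33 * 72.7
T_est = 41.54 + 23.991
T_est = 65.531

65.531


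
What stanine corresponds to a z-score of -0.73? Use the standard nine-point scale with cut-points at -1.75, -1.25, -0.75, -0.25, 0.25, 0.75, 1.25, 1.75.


Stanine boundaries: [-1.75, -1.25, -0.75, -0.25, 0.25, 0.75, 1.25, 1.75]
z = -0.73
Check each boundary:
  z >= -1.75 -> could be stanine 2
  z >= -1.25 -> could be stanine 3
  z >= -0.75 -> could be stanine 4
  z < -0.25
  z < 0.25
  z < 0.75
  z < 1.25
  z < 1.75
Highest qualifying boundary gives stanine = 4

4


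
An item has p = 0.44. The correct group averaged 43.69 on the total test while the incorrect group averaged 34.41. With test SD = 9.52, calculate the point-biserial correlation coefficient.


q = 1 - p = 0.56
rpb = ((M1 - M0) / SD) * sqrt(p * q)
rpb = ((43.69 - 34.41) / 9.52) * sqrt(0.44 * 0.56)
rpb = 0.4839

0.4839


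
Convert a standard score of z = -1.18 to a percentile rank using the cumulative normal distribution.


CDF(z) = 0.5 * (1 + erf(z/sqrt(2)))
erf(-0.8344) = -0.762
CDF = 0.119
Percentile rank = 0.119 * 100 = 11.9

11.9


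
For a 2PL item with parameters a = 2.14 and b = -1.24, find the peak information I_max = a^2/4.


For 2PL, max info at theta = b = -1.24
I_max = a^2 / 4 = 2.14^2 / 4
= 4.5796 / 4
I_max = 1.1449

1.1449


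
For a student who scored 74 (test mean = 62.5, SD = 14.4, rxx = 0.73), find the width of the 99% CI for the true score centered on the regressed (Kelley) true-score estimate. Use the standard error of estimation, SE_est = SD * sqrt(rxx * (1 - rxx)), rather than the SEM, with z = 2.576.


True score estimate = 0.73*74 + 0.27*62.5 = 70.895
SE_est = SD * sqrt(rxx * (1 - rxx)) = 14.4 * sqrt(0.73 * 0.27) = 14.4 * sqrt(0.1971) = 6.393016
CI = T_est +/- z * SE_est, so width = 2 * z * SE_est = 2 * 2.576 * 6.393016
Width = 32.9368

32.9368


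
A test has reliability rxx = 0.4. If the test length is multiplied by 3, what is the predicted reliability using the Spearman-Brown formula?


r_new = (n * rxx) / (1 + (n-1) * rxx)
r_new = (3 * 0.4) / (1 + 2 * 0.4)
r_new = 1.2 / 1.8
r_new = 0.6667

0.6667


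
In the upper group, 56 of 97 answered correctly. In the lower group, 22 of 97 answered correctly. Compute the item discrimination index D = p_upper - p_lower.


p_upper = 56/97 = 0.5773
p_lower = 22/97 = 0.2268
D = 0.5773 - 0.2268 = 0.3505

0.3505


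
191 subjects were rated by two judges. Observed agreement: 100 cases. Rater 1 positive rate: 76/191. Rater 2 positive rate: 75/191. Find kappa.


P_o = 100/191 = 0.52356
P_e = (76*75 + 115*116) / 36481 = 0.521916
kappa = (P_o - P_e) / (1 - P_e)
kappa = (0.52356 - 0.521916) / (1 - 0.521916)
kappa = 0.0034

0.0034


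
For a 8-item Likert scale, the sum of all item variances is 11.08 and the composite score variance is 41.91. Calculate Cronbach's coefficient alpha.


alpha = (k/(k-1)) * (1 - sum(si^2)/s_total^2)
= (8/7) * (1 - 11.08/41.91)
alpha = 0.8407

0.8407


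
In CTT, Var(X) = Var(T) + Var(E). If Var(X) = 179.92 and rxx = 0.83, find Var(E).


var_true = rxx * var_obs = 0.83 * 179.92 = 149.3336
var_error = var_obs - var_true
var_error = 179.92 - 149.3336
var_error = 30.5864

30.5864


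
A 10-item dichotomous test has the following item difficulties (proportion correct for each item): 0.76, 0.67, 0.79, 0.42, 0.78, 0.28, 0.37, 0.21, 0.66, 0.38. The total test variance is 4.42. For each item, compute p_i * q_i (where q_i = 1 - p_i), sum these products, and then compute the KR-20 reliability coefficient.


For each item, compute p_i * q_i:
  Item 1: 0.76 * 0.24 = 0.1824
  Item 2: 0.67 * 0.33 = 0.2211
  Item 3: 0.79 * 0.21 = 0.1659
  Item 4: 0.42 * 0.58 = 0.2436
  Item 5: 0.78 * 0.22 = 0.1716
  Item 6: 0.28 * 0.72 = 0.2016
  Item 7: 0.37 * 0.63 = 0.2331
  Item 8: 0.21 * 0.79 = 0.1659
  Item 9: 0.66 * 0.34 = 0.2244
  Item 10: 0.38 * 0.62 = 0.2356
Sum(p_i * q_i) = 0.1824 + 0.2211 + 0.1659 + 0.2436 + 0.1716 + 0.2016 + 0.2331 + 0.1659 + 0.2244 + 0.2356 = 2.0452
KR-20 = (k/(k-1)) * (1 - Sum(p_i*q_i) / Var_total)
= (10/9) * (1 - 2.0452/4.42)
= 1.1111 * 0.5373
KR-20 = 0.597

0.597


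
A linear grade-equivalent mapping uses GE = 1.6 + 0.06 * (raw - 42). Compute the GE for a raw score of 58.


raw - median = 58 - 42 = 16
slope * diff = 0.06 * 16 = 0.96
GE = 1.6 + 0.96
GE = 2.56

2.56


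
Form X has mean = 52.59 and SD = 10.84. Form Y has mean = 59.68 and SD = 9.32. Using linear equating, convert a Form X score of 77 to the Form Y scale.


slope = SD_Y / SD_X = 9.32 / 10.84 ~ 0.8598
intercept = mean_Y - slope * mean_X = 59.68 - (9.32 / 10.84) * 52.59 ~ 14.4642
Y = slope * X + intercept. To avoid rounding drift from the rounded slope/intercept, evaluate the equivalent form Y = mean_Y + SD_Y * (X - mean_X) / SD_X at full precision:
Y = 59.68 + 9.32 * (77 - 52.59) / 10.84
Y = 59.68 + 9.32 * 24.41 / 10.84
Y = 59.68 + 227.5012 / 10.84
Y = 59.68 + 20.9872
Y = 80.6672

80.6672


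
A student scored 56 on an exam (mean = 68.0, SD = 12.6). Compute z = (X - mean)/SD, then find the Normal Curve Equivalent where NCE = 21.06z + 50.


z = (X - mean) / SD = (56 - 68.0) / 12.6
z = -12.0 / 12.6
z = -0.9524
NCE = NCE = 21.06z + 50
Carry z at full precision (z = -12.0 / 12.6) into the conversion:
NCE = 21.06 * (-12.0 / 12.6) + 50 = -252.72 / 12.6 + 50
NCE = -20.0571 + 50
NCE = 29.9429

29.9429


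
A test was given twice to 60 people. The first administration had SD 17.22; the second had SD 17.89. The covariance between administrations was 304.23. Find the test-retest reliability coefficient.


r = cov(X,Y) / (SD_X * SD_Y)
r = 304.23 / (17.22 * 17.89)
r = 304.23 / 308.0658
r = 0.9875

0.9875


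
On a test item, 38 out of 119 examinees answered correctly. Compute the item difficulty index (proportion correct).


Item difficulty p = number correct / total examinees
p = 38 / 119
p = 0.3193

0.3193


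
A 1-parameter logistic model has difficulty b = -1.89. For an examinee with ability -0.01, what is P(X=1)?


theta - b = -0.01 - -1.89 = 1.88
exp(-(theta - b)) = exp(-1.88) = 0.1526
P = 1 / (1 + 0.1526)
P = 0.8676

0.8676


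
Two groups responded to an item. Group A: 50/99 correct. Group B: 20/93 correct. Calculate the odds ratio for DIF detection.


Odds_A = 50/49 = 1.0204
Odds_B = 20/73 = 0.274
OR = Odds_A / Odds_B = 1.0204 / 0.274
Exactly, OR = (50 * 73) / (49 * 20) = 3650 / 980
OR = 3.7245

3.7245


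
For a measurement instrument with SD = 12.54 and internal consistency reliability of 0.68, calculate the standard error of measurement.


SEM = SD * sqrt(1 - rxx)
SEM = 12.54 * sqrt(1 - 0.68)
SEM = 12.54 * sqrt(0.32) = 12.54 * 0.565685
SEM = 7.0937

7.0937


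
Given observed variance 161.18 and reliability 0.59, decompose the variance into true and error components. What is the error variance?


var_true = rxx * var_obs = 0.59 * 161.18 = 95.0962
var_error = var_obs - var_true
var_error = 161.18 - 95.0962
var_error = 66.0838

66.0838


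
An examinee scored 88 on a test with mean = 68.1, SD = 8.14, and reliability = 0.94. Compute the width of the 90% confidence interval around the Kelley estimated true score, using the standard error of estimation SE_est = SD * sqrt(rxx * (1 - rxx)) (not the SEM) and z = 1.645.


True score estimate = 0.94*88 + 0.06*68.1 = 86.806
SE_est = SD * sqrt(rxx * (1 - rxx)) = 8.14 * sqrt(0.94 * 0.06) = 8.14 * sqrt(0.0564) = 1.933143
CI = T_est +/- z * SE_est, so width = 2 * z * SE_est = 2 * 1.645 * 1.933143
Width = 6.36

6.36


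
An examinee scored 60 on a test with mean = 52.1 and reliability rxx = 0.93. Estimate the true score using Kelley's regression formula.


T_est = rxx * X + (1 - rxx) * mean
T_est = 0.93 * 60 + 0.07 * 52.1
T_est = 55.8 + 3.647
T_est = 59.447

59.447


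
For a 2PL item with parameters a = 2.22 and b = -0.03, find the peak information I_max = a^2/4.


For 2PL, max info at theta = b = -0.03
I_max = a^2 / 4 = 2.22^2 / 4
= 4.9284 / 4
I_max = 1.2321

1.2321


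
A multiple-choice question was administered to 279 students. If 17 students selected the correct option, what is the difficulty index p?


Item difficulty p = number correct / total examinees
p = 17 / 279
p = 0.0609

0.0609


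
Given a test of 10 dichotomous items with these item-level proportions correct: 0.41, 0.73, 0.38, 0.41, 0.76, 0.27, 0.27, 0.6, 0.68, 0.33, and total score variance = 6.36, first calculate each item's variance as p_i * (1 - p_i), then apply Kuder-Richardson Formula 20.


For each item, compute p_i * q_i:
  Item 1: 0.41 * 0.59 = 0.2419
  Item 2: 0.73 * 0.27 = 0.1971
  Item 3: 0.38 * 0.62 = 0.2356
  Item 4: 0.41 * 0.59 = 0.2419
  Item 5: 0.76 * 0.24 = 0.1824
  Item 6: 0.27 * 0.73 = 0.1971
  Item 7: 0.27 * 0.73 = 0.1971
  Item 8: 0.6 * 0.4 = 0.24
  Item 9: 0.68 * 0.32 = 0.2176
  Item 10: 0.33 * 0.67 = 0.2211
Sum(p_i * q_i) = 0.2419 + 0.1971 + 0.2356 + 0.2419 + 0.1824 + 0.1971 + 0.1971 + 0.24 + 0.2176 + 0.2211 = 2.1718
KR-20 = (k/(k-1)) * (1 - Sum(p_i*q_i) / Var_total)
= (10/9) * (1 - 2.1718/6.36)
= 1.1111 * 0.6585
KR-20 = 0.7317

0.7317


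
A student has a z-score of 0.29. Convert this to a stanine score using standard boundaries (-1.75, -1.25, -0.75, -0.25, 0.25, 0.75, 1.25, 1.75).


Stanine boundaries: [-1.75, -1.25, -0.75, -0.25, 0.25, 0.75, 1.25, 1.75]
z = 0.29
Check each boundary:
  z >= -1.75 -> could be stanine 2
  z >= -1.25 -> could be stanine 3
  z >= -0.75 -> could be stanine 4
  z >= -0.25 -> could be stanine 5
  z >= 0.25 -> could be stanine 6
  z < 0.75
  z < 1.25
  z < 1.75
Highest qualifying boundary gives stanine = 6

6


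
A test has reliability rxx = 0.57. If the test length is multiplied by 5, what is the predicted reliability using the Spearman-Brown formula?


r_new = (n * rxx) / (1 + (n-1) * rxx)
r_new = (5 * 0.57) / (1 + 4 * 0.57)
r_new = 2.85 / 3.28
r_new = 0.8689

0.8689


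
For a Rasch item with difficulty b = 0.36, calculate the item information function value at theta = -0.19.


P = 1/(1+exp(-(-0.19-0.36))) = 0.3659
I = P*(1-P) = 0.3659 * 0.6341
I = 0.232

0.232


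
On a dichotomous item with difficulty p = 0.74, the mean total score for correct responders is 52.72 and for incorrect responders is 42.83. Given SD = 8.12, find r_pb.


q = 1 - p = 0.26
rpb = ((M1 - M0) / SD) * sqrt(p * q)
rpb = ((52.72 - 42.83) / 8.12) * sqrt(0.74 * 0.26)
rpb = 0.5342

0.5342


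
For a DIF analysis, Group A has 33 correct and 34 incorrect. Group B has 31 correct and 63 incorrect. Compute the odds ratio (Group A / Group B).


Odds_A = 33/34 = 0.9706
Odds_B = 31/63 = 0.4921
OR = Odds_A / Odds_B = 0.9706 / 0.4921
Exactly, OR = (33 * 63) / (34 * 31) = 2079 / 1054
OR = 1.9725

1.9725


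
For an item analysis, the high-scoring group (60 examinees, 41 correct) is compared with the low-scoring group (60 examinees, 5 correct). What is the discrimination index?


p_upper = 41/60 = 0.6833
p_lower = 5/60 = 0.0833
D = 0.6833 - 0.0833 = 0.6

0.6


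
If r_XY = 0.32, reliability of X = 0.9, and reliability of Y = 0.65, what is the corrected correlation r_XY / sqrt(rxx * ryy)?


r_corrected = rxy / sqrt(rxx * ryy)
= 0.32 / sqrt(0.9 * 0.65)
= 0.32 / sqrt(0.585)
= 0.32 / 0.764853
r_corrected = 0.4184

0.4184


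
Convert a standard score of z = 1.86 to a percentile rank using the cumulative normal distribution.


CDF(z) = 0.5 * (1 + erf(z/sqrt(2)))
erf(1.3152) = 0.9371
CDF = 0.9686
Percentile rank = 0.9686 * 100 = 96.86

96.86


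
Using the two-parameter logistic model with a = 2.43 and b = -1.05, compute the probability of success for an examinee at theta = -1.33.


a*(theta - b) = 2.43 * (-1.33 - -1.05) = -0.6804
exp(--0.6804) = 1.9747
P = 1 / (1 + 1.9747)
P = 0.3362

0.3362


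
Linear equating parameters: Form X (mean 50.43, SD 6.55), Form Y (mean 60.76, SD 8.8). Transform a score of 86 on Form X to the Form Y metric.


slope = SD_Y / SD_X = 8.8 / 6.55 ~ 1.3435
intercept = mean_Y - slope * mean_X = 60.76 - (8.8 / 6.55) * 50.43 ~ -6.9933
Y = slope * X + intercept. To avoid rounding drift from the rounded slope/intercept, evaluate the equivalent form Y = mean_Y + SD_Y * (X - mean_X) / SD_X at full precision:
Y = 60.76 + 8.8 * (86 - 50.43) / 6.55
Y = 60.76 + 8.8 * 35.57 / 6.55
Y = 60.76 + 313.016 / 6.55
Y = 60.76 + 47.7887
Y = 108.5487

108.5487


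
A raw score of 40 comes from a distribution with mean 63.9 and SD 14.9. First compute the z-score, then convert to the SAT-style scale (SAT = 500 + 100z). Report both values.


z = (X - mean) / SD = (40 - 63.9) / 14.9
z = -23.9 / 14.9
z = -1.604
SAT-scale = SAT = 500 + 100z
Carry z at full precision (z = -23.9 / 14.9) into the conversion:
SAT-scale = 500 + 100 * (-23.9 / 14.9) = 500 + -2390 / 14.9
SAT-scale = 500 + -160.4027
SAT-scale = 339.5973

339.5973


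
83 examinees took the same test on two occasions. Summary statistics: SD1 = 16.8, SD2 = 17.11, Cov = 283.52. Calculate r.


r = cov(X,Y) / (SD_X * SD_Y)
r = 283.52 / (16.8 * 17.11)
r = 283.52 / 287.448
r = 0.9863

0.9863


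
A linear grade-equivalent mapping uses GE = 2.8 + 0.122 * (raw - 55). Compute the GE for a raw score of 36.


raw - median = 36 - 55 = -19
slope * diff = 0.122 * -19 = -2.318
GE = 2.8 + -2.318
GE = 0.482

0.482


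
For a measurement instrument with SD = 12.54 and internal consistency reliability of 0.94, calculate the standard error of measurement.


SEM = SD * sqrt(1 - rxx)
SEM = 12.54 * sqrt(1 - 0.94)
SEM = 12.54 * sqrt(0.06) = 12.54 * 0.244949
SEM = 3.0717

3.0717


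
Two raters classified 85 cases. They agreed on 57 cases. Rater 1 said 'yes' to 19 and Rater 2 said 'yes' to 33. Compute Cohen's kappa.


P_o = 57/85 = 0.670588
P_e = (19*33 + 66*52) / 7225 = 0.561799
kappa = (P_o - P_e) / (1 - P_e)
kappa = (0.670588 - 0.561799) / (1 - 0.561799)
kappa = 0.2483

0.2483


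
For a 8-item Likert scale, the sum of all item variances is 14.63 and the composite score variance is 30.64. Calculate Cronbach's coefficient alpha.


alpha = (k/(k-1)) * (1 - sum(si^2)/s_total^2)
= (8/7) * (1 - 14.63/30.64)
alpha = 0.5972

0.5972


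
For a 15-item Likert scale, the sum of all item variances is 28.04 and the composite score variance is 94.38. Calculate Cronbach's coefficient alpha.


alpha = (k/(k-1)) * (1 - sum(si^2)/s_total^2)
= (15/14) * (1 - 28.04/94.38)
alpha = 0.7531

0.7531


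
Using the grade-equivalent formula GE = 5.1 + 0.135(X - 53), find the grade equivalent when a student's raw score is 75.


raw - median = 75 - 53 = 22
slope * diff = 0.135 * 22 = 2.97
GE = 5.1 + 2.97
GE = 8.07

8.07


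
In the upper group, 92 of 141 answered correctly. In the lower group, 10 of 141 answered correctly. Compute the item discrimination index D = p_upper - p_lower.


p_upper = 92/141 = 0.6525
p_lower = 10/141 = 0.0709
D = 0.6525 - 0.0709 = 0.5816

0.5816


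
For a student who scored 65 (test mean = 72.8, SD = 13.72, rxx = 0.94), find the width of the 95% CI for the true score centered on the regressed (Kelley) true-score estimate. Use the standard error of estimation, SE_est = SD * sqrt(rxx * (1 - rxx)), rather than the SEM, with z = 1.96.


True score estimate = 0.94*65 + 0.06*72.8 = 65.468
SE_est = SD * sqrt(rxx * (1 - rxx)) = 13.72 * sqrt(0.94 * 0.06) = 13.72 * sqrt(0.0564) = 3.258319
CI = T_est +/- z * SE_est, so width = 2 * z * SE_est = 2 * 1.96 * 3.258319
Width = 12.7726

12.7726


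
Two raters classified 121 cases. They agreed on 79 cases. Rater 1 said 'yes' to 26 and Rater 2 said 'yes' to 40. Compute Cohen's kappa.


P_o = 79/121 = 0.652893
P_e = (26*40 + 95*81) / 14641 = 0.596612
kappa = (P_o - P_e) / (1 - P_e)
kappa = (0.652893 - 0.596612) / (1 - 0.596612)
kappa = 0.1395

0.1395


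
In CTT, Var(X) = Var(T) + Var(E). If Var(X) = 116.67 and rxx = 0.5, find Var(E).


var_true = rxx * var_obs = 0.5 * 116.67 = 58.335
var_error = var_obs - var_true
var_error = 116.67 - 58.335
var_error = 58.335

58.335


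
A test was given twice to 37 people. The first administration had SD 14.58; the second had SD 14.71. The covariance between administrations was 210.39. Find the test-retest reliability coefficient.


r = cov(X,Y) / (SD_X * SD_Y)
r = 210.39 / (14.58 * 14.71)
r = 210.39 / 214.4718
r = 0.981

0.981


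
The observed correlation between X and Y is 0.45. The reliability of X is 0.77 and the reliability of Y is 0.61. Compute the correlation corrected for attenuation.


r_corrected = rxy / sqrt(rxx * ryy)
= 0.45 / sqrt(0.77 * 0.61)
= 0.45 / sqrt(0.4697)
= 0.45 / 0.685347
r_corrected = 0.6566

0.6566


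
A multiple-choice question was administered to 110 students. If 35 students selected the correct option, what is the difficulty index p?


Item difficulty p = number correct / total examinees
p = 35 / 110
p = 0.3182

0.3182


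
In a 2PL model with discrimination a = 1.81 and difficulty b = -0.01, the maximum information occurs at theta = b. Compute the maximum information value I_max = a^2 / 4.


For 2PL, max info at theta = b = -0.01
I_max = a^2 / 4 = 1.81^2 / 4
= 3.2761 / 4
I_max = 0.819

0.819


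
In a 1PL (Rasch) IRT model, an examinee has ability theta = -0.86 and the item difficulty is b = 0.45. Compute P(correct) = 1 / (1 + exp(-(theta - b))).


theta - b = -0.86 - 0.45 = -1.31
exp(-(theta - b)) = exp(1.31) = 3.7062
P = 1 / (1 + 3.7062)
P = 0.2125

0.2125


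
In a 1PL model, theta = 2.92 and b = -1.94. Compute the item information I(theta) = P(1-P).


P = 1/(1+exp(-(2.92--1.94))) = 0.9923
I = P*(1-P) = 0.9923 * 0.0077
I = 0.0076

0.0076


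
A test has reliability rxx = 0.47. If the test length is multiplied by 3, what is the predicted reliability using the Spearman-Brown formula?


r_new = (n * rxx) / (1 + (n-1) * rxx)
r_new = (3 * 0.47) / (1 + 2 * 0.47)
r_new = 1.41 / 1.94
r_new = 0.7268

0.7268


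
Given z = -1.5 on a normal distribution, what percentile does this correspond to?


CDF(z) = 0.5 * (1 + erf(z/sqrt(2)))
erf(-1.0607) = -0.8664
CDF = 0.0668
Percentile rank = 0.0668 * 100 = 6.68

6.68


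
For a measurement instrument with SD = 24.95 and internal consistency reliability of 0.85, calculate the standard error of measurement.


SEM = SD * sqrt(1 - rxx)
SEM = 24.95 * sqrt(1 - 0.85)
SEM = 24.95 * sqrt(0.15) = 24.95 * 0.387298
SEM = 9.6631

9.6631


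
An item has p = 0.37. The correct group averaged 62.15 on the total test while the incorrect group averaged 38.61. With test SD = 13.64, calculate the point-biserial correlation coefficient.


q = 1 - p = 0.63
rpb = ((M1 - M0) / SD) * sqrt(p * q)
rpb = ((62.15 - 38.61) / 13.64) * sqrt(0.37 * 0.63)
rpb = 0.8332

0.8332


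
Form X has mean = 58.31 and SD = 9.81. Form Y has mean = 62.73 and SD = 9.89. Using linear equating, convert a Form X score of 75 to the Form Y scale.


slope = SD_Y / SD_X = 9.89 / 9.81 ~ 1.0082
intercept = mean_Y - slope * mean_X = 62.73 - (9.89 / 9.81) * 58.31 ~ 3.9445
Y = slope * X + intercept. To avoid rounding drift from the rounded slope/intercept, evaluate the equivalent form Y = mean_Y + SD_Y * (X - mean_X) / SD_X at full precision:
Y = 62.73 + 9.89 * (75 - 58.31) / 9.81
Y = 62.73 + 9.89 * 16.69 / 9.81
Y = 62.73 + 165.0641 / 9.81
Y = 62.73 + 16.8261
Y = 79.5561

79.5561


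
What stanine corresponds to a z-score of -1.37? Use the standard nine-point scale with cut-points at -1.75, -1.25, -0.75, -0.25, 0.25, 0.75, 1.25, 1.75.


Stanine boundaries: [-1.75, -1.25, -0.75, -0.25, 0.25, 0.75, 1.25, 1.75]
z = -1.37
Check each boundary:
  z >= -1.75 -> could be stanine 2
  z < -1.25
  z < -0.75
  z < -0.25
  z < 0.25
  z < 0.75
  z < 1.25
  z < 1.75
Highest qualifying boundary gives stanine = 2

2


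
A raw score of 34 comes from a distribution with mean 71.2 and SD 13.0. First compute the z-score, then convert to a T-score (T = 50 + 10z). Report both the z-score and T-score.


z = (X - mean) / SD = (34 - 71.2) / 13.0
z = -37.2 / 13.0
z = -2.8615
T-score = T = 50 + 10z
Carry z at full precision (z = -37.2 / 13.0) into the conversion:
T-score = 50 + 10 * (-37.2 / 13.0) = 50 + -372 / 13.0
T-score = 50 + -28.6154
T-score = 21.3846

21.3846


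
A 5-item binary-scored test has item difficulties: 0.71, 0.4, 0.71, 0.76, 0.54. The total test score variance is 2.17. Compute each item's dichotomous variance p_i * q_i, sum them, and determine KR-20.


For each item, compute p_i * q_i:
  Item 1: 0.71 * 0.29 = 0.2059
  Item 2: 0.4 * 0.6 = 0.24
  Item 3: 0.71 * 0.29 = 0.2059
  Item 4: 0.76 * 0.24 = 0.1824
  Item 5: 0.54 * 0.46 = 0.2484
Sum(p_i * q_i) = 0.2059 + 0.24 + 0.2059 + 0.1824 + 0.2484 = 1.0826
KR-20 = (k/(k-1)) * (1 - Sum(p_i*q_i) / Var_total)
= (5/4) * (1 - 1.0826/2.17)
= 1.25 * 0.5011
KR-20 = 0.6264

0.6264


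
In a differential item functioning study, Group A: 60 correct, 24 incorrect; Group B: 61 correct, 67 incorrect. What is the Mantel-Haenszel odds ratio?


Odds_A = 60/24 = 2.5
Odds_B = 61/67 = 0.9104
OR = Odds_A / Odds_B = 2.5 / 0.9104
Exactly, OR = (60 * 67) / (24 * 61) = 4020 / 1464
OR = 2.7459

2.7459


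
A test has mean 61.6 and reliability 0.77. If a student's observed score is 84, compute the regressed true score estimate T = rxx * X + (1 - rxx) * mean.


T_est = rxx * X + (1 - rxx) * mean
T_est = 0.77 * 84 + 0.23 * 61.6
T_est = 64.68 + 14.168
T_est = 78.848

78.848


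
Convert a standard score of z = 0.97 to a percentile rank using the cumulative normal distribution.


CDF(z) = 0.5 * (1 + erf(z/sqrt(2)))
erf(0.6859) = 0.668
CDF = 0.834
Percentile rank = 0.834 * 100 = 83.4

83.4


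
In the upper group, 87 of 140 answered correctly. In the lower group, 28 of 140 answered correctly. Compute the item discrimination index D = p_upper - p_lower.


p_upper = 87/140 = 0.6214
p_lower = 28/140 = 0.2
D = 0.6214 - 0.2 = 0.4214

0.4214


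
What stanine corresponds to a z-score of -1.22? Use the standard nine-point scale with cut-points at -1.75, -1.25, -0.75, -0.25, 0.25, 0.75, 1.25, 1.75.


Stanine boundaries: [-1.75, -1.25, -0.75, -0.25, 0.25, 0.75, 1.25, 1.75]
z = -1.22
Check each boundary:
  z >= -1.75 -> could be stanine 2
  z >= -1.25 -> could be stanine 3
  z < -0.75
  z < -0.25
  z < 0.25
  z < 0.75
  z < 1.25
  z < 1.75
Highest qualifying boundary gives stanine = 3

3


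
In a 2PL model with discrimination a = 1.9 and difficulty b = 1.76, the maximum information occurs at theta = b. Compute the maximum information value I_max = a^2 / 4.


For 2PL, max info at theta = b = 1.76
I_max = a^2 / 4 = 1.9^2 / 4
= 3.61 / 4
I_max = 0.9025

0.9025
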